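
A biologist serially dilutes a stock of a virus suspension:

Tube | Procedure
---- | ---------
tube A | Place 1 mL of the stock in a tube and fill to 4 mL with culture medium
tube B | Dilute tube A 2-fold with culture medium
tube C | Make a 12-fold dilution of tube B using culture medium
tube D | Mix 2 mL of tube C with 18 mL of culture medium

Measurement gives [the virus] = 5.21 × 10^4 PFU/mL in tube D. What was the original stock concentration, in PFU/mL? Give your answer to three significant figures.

Step 1: 1 mL brought to 4 mL → factor 4/1 = 4
Step 2: 2-fold → factor 2
Step 3: 12-fold → factor 12
Step 4: 2 mL + 18 mL = 20 mL total → factor 20/2 = 10
Overall dilution factor = 4 × 2 × 12 × 10 = 960
Stock = 5.21 × 10^4 PFU/mL × 960 = 5.00 × 10^7 PFU/mL

5.00 × 10^7 PFU/mL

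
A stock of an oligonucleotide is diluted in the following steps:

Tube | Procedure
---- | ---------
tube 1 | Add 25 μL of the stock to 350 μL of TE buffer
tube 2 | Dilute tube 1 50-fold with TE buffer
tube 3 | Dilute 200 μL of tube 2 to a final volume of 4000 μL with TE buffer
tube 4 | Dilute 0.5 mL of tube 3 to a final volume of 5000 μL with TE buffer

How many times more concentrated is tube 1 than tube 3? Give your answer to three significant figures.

1.00 × 10^3

Step 1: 25 μL + 350 μL = 375 μL total → factor 375/25 = 15
Step 2: 50-fold → factor 50
Step 3: 200 μL brought to 4000 μL → factor 4000/200 = 20
Dilution factor to tube 1 = 15; to tube 3 = 15000
[tube 1]/[tube 3] = (factor to tube 3)/(factor to tube 1) = 15000/15 = 1.00 × 10^3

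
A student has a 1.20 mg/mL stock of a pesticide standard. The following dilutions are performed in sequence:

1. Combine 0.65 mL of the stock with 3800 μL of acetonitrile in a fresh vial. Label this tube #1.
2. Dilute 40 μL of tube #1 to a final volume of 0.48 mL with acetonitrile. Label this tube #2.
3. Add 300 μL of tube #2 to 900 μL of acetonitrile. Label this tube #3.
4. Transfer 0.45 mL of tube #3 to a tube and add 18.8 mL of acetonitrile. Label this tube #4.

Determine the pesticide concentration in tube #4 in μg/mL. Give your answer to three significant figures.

Step 1: 0.65 mL + 3800 μL = 4.45 mL total → factor 4.45/0.65 = 6.8462
Step 2: 40 μL brought to 0.48 mL → factor 480/40 = 12
Step 3: 300 μL + 900 μL = 1200 μL total → factor 1200/300 = 4
Step 4: 0.45 mL + 18.8 mL = 19.25 mL total → factor 19.25/0.45 = 42.778
Overall dilution factor = 6.8462 × 12 × 4 × 42.778 = 14057
Final = 1.20 mg/mL / 14057 = 8.536 × 10^-5 mg/mL = 0.0854 μg/mL

0.0854 μg/mL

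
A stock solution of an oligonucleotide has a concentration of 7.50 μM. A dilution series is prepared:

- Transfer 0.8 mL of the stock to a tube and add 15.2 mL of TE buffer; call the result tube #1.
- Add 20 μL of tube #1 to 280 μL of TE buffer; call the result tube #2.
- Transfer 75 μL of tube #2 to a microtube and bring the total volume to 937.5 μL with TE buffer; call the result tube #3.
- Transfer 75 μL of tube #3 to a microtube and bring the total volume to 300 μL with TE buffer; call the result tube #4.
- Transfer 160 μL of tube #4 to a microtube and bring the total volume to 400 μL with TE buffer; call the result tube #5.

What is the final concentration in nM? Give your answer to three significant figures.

0.200 nM

Step 1: 0.8 mL + 15.2 mL = 16 mL total → factor 16/0.8 = 20
Step 2: 20 μL + 280 μL = 300 μL total → factor 300/20 = 15
Step 3: 75 μL brought to 937.5 μL → factor 937.5/75 = 12.5
Step 4: 75 μL brought to 300 μL → factor 300/75 = 4
Step 5: 160 μL brought to 400 μL → factor 400/160 = 2.5
Overall dilution factor = 20 × 15 × 12.5 × 4 × 2.5 = 37500
Final = 7.50 μM / 37500 = 0.0002000 μM = 0.200 nM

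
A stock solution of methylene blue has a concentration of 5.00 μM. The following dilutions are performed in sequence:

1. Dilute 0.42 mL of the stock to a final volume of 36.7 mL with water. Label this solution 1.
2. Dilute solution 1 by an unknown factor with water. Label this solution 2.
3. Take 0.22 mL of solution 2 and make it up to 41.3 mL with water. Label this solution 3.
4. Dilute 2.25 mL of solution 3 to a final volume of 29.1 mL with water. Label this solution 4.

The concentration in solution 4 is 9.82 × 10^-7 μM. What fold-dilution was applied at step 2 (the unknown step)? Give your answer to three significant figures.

24.0-fold

Step 1: 0.42 mL brought to 36.7 mL → factor 36.7/0.42 = 87.381
Step 2: unknown factor x
Step 3: 0.22 mL brought to 41.3 mL → factor 41.3/0.22 = 187.73
Step 4: 2.25 mL brought to 29.1 mL → factor 29.1/2.25 = 12.933
Product of known-step factors = 2.1216 × 10^5
Overall factor = 5.00 μM / (9.82 × 10^-7 μM) = 5.0916 × 10^6
x = 5.0916 × 10^6 / 2.1216 × 10^5 = 24.0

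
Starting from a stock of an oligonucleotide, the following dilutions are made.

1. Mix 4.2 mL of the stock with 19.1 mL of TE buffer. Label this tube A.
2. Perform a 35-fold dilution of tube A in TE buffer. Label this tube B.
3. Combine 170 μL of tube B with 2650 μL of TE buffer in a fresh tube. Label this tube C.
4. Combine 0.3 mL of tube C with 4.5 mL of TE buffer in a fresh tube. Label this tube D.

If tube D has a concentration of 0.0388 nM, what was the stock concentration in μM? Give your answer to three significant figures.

Step 1: 4.2 mL + 19.1 mL = 23.3 mL total → factor 23.3/4.2 = 5.5476
Step 2: 35-fold → factor 35
Step 3: 170 μL + 2650 μL = 2820 μL total → factor 2820/170 = 16.588
Step 4: 0.3 mL + 4.5 mL = 4.8 mL total → factor 4.8/0.3 = 16
Overall dilution factor = 5.5476 × 35 × 16.588 × 16 = 51534
Stock = 0.0388 nM × 51534 = 2000 nM = 2.00 μM

2.00 μM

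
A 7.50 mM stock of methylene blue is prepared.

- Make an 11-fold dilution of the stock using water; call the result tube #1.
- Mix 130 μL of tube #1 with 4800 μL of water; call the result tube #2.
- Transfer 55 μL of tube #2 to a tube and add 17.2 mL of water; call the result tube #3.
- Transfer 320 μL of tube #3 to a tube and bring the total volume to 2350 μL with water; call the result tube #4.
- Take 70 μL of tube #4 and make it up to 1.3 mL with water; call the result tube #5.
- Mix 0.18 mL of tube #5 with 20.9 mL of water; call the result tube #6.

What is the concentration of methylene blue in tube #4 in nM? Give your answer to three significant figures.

7.80 nM

Step 1: 11-fold → factor 11
Step 2: 130 μL + 4800 μL = 4930 μL total → factor 4930/130 = 37.923
Step 3: 55 μL + 17.2 mL = 17255 μL total → factor 17255/55 = 313.73
Step 4: 320 μL brought to 2350 μL → factor 2350/320 = 7.3438
Dilution factor through tube #4 = 11 × 37.923 × 313.73 × 7.3438 = 9.611 × 10^5
[tube #4] = 7.50 mM / 9.611 × 10^5 = 7.804 × 10^-6 mM = 7.80 nM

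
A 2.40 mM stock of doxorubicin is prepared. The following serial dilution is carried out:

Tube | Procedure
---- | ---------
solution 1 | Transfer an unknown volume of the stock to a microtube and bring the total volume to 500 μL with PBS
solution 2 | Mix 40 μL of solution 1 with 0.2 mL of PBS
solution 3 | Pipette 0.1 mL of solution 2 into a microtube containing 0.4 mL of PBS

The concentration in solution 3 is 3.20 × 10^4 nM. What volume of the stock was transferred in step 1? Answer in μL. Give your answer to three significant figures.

Step 1: v brought to 500 μL → factor = 500 μL/v
Step 2: 40 μL + 0.2 mL = 240 μL total → factor 240/40 = 6
Step 3: 0.1 mL + 0.4 mL = 0.5 mL total → factor 0.5/0.1 = 5
Product of known-step factors = 30
Overall factor = 2.40 mM / (3.20 × 10^4 nM) = 75
Step-1 factor = 75 / 30 = 2.5
v = 500 μL / 2.5 = 200 μL

200 μL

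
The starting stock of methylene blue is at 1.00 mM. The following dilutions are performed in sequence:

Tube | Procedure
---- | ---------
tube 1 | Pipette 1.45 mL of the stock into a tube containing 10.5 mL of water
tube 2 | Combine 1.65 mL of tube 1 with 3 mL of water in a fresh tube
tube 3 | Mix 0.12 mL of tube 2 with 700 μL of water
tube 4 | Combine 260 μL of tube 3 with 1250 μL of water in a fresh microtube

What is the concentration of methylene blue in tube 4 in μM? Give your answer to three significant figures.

1.08 μM

Step 1: 1.45 mL + 10.5 mL = 11.95 mL total → factor 11.95/1.45 = 8.2414
Step 2: 1.65 mL + 3 mL = 4.65 mL total → factor 4.65/1.65 = 2.8182
Step 3: 0.12 mL + 700 μL = 0.82 mL total → factor 0.82/0.12 = 6.8333
Step 4: 260 μL + 1250 μL = 1510 μL total → factor 1510/260 = 5.8077
Overall dilution factor = 8.2414 × 2.8182 × 6.8333 × 5.8077 = 921.73
Final = 1.00 mM / 921.73 = 0.001085 mM = 1.08 μM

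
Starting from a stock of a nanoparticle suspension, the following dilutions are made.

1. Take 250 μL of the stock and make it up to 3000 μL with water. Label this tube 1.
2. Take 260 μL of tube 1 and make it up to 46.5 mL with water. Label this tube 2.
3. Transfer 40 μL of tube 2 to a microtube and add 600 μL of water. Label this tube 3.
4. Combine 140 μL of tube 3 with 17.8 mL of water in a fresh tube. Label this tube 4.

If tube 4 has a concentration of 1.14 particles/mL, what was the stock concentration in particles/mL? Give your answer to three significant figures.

Step 1: 250 μL brought to 3000 μL → factor 3000/250 = 12
Step 2: 260 μL brought to 46.5 mL → factor 46500/260 = 178.85
Step 3: 40 μL + 600 μL = 640 μL total → factor 640/40 = 16
Step 4: 140 μL + 17.8 mL = 17940 μL total → factor 17940/140 = 128.14
Overall dilution factor = 12 × 178.85 × 16 × 128.14 = 4.4002 × 10^6
Stock = 1.14 particles/mL × 4.4002 × 10^6 = 5.02 × 10^6 particles/mL

5.02 × 10^6 particles/mL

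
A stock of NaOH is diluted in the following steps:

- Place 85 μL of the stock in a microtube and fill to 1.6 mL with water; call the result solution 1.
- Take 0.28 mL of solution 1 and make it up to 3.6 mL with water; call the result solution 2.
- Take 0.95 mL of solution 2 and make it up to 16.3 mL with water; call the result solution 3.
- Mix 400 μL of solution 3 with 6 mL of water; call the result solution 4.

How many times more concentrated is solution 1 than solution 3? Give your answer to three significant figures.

221

Step 1: 85 μL brought to 1.6 mL → factor 1600/85 = 18.824
Step 2: 0.28 mL brought to 3.6 mL → factor 3.6/0.28 = 12.857
Step 3: 0.95 mL brought to 16.3 mL → factor 16.3/0.95 = 17.158
Dilution factor to solution 1 = 18.824; to solution 3 = 4152.5
[solution 1]/[solution 3] = (factor to solution 3)/(factor to solution 1) = 4152.5/18.824 = 221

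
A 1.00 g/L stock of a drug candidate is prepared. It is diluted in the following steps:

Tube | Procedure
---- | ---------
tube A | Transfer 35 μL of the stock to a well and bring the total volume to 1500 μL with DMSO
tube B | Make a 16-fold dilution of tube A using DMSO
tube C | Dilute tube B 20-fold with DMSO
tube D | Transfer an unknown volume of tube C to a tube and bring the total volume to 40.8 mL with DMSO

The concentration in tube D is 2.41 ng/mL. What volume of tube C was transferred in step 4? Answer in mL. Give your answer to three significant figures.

1.35 mL

Step 1: 35 μL brought to 1500 μL → factor 1500/35 = 42.857
Step 2: 16-fold → factor 16
Step 3: 20-fold → factor 20
Step 4: v brought to 40.8 mL → factor = 40.8 mL/v
Product of known-step factors = 13714
Overall factor = 1.00 g/L / (2.41 ng/mL) = 4.1494 × 10^5
Step-4 factor = 4.1494 × 10^5 / 13714 = 30.256
v = 40.8 mL / 30.256 = 1.35 mL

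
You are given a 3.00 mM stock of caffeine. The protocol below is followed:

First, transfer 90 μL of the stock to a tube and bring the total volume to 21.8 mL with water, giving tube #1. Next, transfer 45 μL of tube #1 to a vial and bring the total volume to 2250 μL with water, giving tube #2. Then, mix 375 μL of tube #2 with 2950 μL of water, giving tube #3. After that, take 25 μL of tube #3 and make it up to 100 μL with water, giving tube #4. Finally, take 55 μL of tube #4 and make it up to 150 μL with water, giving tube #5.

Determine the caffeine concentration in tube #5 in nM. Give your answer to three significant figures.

2.56 nM

Step 1: 90 μL brought to 21.8 mL → factor 21800/90 = 242.22
Step 2: 45 μL brought to 2250 μL → factor 2250/45 = 50
Step 3: 375 μL + 2950 μL = 3325 μL total → factor 3325/375 = 8.8667
Step 4: 25 μL brought to 100 μL → factor 100/25 = 4
Step 5: 55 μL brought to 150 μL → factor 150/55 = 2.7273
Overall dilution factor = 242.22 × 50 × 8.8667 × 4 × 2.7273 = 1.1715 × 10^6
Final = 3.00 mM / 1.1715 × 10^6 = 2.561 × 10^-6 mM = 2.56 nM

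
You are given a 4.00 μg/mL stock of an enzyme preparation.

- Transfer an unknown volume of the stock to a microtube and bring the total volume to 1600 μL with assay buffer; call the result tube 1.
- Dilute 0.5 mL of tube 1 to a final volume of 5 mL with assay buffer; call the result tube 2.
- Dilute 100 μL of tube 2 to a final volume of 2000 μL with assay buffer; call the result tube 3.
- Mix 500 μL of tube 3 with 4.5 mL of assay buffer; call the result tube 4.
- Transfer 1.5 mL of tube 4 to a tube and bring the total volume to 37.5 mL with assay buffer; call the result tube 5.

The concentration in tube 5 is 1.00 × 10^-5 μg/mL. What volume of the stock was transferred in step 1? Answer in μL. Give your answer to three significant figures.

Step 1: v brought to 1600 μL → factor = 1600 μL/v
Step 2: 0.5 mL brought to 5 mL → factor 5/0.5 = 10
Step 3: 100 μL brought to 2000 μL → factor 2000/100 = 20
Step 4: 500 μL + 4.5 mL = 5000 μL total → factor 5000/500 = 10
Step 5: 1.5 mL brought to 37.5 mL → factor 37.5/1.5 = 25
Product of known-step factors = 50000
Overall factor = 4.00 μg/mL / (1.00 × 10^-5 μg/mL) = 4 × 10^5
Step-1 factor = 4 × 10^5 / 50000 = 8
v = 1600 μL / 8 = 200 μL

200 μL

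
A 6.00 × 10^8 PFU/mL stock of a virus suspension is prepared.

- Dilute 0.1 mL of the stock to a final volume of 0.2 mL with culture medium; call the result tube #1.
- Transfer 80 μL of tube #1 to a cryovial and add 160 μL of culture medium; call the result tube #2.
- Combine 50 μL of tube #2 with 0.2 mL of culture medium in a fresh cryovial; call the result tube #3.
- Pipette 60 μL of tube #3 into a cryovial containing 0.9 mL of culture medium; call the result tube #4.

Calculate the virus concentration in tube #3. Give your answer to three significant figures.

2.00 × 10^7 PFU/mL

Step 1: 0.1 mL brought to 0.2 mL → factor 0.2/0.1 = 2
Step 2: 80 μL + 160 μL = 240 μL total → factor 240/80 = 3
Step 3: 50 μL + 0.2 mL = 250 μL total → factor 250/50 = 5
Dilution factor through tube #3 = 2 × 3 × 5 = 30
[tube #3] = 6.00 × 10^8 PFU/mL / 30 = 2.00 × 10^7 PFU/mL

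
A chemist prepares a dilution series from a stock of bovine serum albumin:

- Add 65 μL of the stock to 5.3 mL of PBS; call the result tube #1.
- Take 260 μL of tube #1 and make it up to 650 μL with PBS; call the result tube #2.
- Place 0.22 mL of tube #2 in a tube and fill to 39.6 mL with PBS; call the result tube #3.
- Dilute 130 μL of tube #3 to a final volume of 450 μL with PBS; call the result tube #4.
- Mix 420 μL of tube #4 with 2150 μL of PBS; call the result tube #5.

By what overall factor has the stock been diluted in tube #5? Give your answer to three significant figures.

7.87 × 10^5

Step 1: 65 μL + 5.3 mL = 5365 μL total → factor 5365/65 = 82.538
Step 2: 260 μL brought to 650 μL → factor 650/260 = 2.5
Step 3: 0.22 mL brought to 39.6 mL → factor 39.6/0.22 = 180
Step 4: 130 μL brought to 450 μL → factor 450/130 = 3.4615
Step 5: 420 μL + 2150 μL = 2570 μL total → factor 2570/420 = 6.119
Overall dilution factor = 82.538 × 2.5 × 180 × 3.4615 × 6.119 = 7.8672 × 10^5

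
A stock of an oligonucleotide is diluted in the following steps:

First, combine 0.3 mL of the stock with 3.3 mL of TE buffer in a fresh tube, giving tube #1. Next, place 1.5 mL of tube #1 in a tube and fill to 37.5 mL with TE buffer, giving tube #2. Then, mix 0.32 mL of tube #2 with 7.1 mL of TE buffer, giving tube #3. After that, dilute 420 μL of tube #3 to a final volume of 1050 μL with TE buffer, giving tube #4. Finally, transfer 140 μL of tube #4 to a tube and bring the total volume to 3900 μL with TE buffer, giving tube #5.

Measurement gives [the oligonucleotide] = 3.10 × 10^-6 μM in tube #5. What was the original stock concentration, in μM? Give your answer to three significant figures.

Step 1: 0.3 mL + 3.3 mL = 3.6 mL total → factor 3.6/0.3 = 12
Step 2: 1.5 mL brought to 37.5 mL → factor 37.5/1.5 = 25
Step 3: 0.32 mL + 7.1 mL = 7.42 mL total → factor 7.42/0.32 = 23.188
Step 4: 420 μL brought to 1050 μL → factor 1050/420 = 2.5
Step 5: 140 μL brought to 3900 μL → factor 3900/140 = 27.857
Overall dilution factor = 12 × 25 × 23.188 × 2.5 × 27.857 = 4.8445 × 10^5
Stock = 3.10 × 10^-6 μM × 4.8445 × 10^5 = 1.50 μM

1.50 μM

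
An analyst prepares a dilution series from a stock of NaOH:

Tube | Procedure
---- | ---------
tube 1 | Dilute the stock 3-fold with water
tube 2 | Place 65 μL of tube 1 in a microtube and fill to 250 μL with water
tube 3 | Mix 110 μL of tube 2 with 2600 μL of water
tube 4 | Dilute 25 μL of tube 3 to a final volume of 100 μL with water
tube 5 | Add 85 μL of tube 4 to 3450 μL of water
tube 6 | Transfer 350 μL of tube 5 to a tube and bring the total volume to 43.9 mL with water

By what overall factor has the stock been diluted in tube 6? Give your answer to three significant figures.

Step 1: 3-fold → factor 3
Step 2: 65 μL brought to 250 μL → factor 250/65 = 3.8462
Step 3: 110 μL + 2600 μL = 2710 μL total → factor 2710/110 = 24.636
Step 4: 25 μL brought to 100 μL → factor 100/25 = 4
Step 5: 85 μL + 3450 μL = 3535 μL total → factor 3535/85 = 41.588
Step 6: 350 μL brought to 43.9 mL → factor 43900/350 = 125.43
Overall dilution factor = 3 × 3.8462 × 24.636 × 4 × 41.588 × 125.43 = 5.9313 × 10^6

5.93 × 10^6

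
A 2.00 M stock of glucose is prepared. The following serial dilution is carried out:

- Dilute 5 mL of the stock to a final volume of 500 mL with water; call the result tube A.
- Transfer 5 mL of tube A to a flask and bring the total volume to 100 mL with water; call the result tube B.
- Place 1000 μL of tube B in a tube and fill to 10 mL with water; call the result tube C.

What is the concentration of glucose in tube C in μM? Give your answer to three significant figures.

Step 1: 5 mL brought to 500 mL → factor 500/5 = 100
Step 2: 5 mL brought to 100 mL → factor 100/5 = 20
Step 3: 1000 μL brought to 10 mL → factor 10000/1000 = 10
Overall dilution factor = 100 × 20 × 10 = 20000
Final = 2.00 M / 20000 = 0.0001000 M = 100 μM

100 μM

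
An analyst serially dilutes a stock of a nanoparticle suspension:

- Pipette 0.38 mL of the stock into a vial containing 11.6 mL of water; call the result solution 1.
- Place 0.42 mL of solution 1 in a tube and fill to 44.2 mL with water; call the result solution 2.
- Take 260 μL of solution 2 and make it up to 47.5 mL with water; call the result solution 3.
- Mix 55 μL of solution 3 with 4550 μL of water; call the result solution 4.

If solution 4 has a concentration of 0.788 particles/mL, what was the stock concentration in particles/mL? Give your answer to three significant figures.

Step 1: 0.38 mL + 11.6 mL = 11.98 mL total → factor 11.98/0.38 = 31.526
Step 2: 0.42 mL brought to 44.2 mL → factor 44.2/0.42 = 105.24
Step 3: 260 μL brought to 47.5 mL → factor 47500/260 = 182.69
Step 4: 55 μL + 4550 μL = 4605 μL total → factor 4605/55 = 83.727
Overall dilution factor = 31.526 × 105.24 × 182.69 × 83.727 = 5.075 × 10^7
Stock = 0.788 particles/mL × 5.075 × 10^7 = 4.00 × 10^7 particles/mL

4.00 × 10^7 particles/mL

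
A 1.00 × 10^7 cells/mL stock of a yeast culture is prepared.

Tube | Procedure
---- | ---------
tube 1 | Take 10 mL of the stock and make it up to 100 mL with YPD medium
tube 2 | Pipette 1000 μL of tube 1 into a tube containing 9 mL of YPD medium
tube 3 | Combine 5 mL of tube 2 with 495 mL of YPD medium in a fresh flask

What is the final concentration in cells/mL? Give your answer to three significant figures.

Step 1: 10 mL brought to 100 mL → factor 100/10 = 10
Step 2: 1000 μL + 9 mL = 10000 μL total → factor 10000/1000 = 10
Step 3: 5 mL + 495 mL = 500 mL total → factor 500/5 = 100
Overall dilution factor = 10 × 10 × 100 = 10000
Final = 1.00 × 10^7 cells/mL / 10000 = 1.00 × 10^3 cells/mL

1.00 × 10^3 cells/mL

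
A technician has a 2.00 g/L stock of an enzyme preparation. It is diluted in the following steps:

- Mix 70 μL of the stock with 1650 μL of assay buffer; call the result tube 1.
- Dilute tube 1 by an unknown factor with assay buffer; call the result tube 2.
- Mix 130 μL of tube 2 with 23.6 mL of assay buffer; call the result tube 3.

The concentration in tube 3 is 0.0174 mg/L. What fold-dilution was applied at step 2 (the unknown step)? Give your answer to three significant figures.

Step 1: 70 μL + 1650 μL = 1720 μL total → factor 1720/70 = 24.571
Step 2: unknown factor x
Step 3: 130 μL + 23.6 mL = 23730 μL total → factor 23730/130 = 182.54
Product of known-step factors = 4485.2
Overall factor = 2.00 g/L / (0.0174 mg/L) = 1.1494 × 10^5
x = 1.1494 × 10^5 / 4485.2 = 25.6

25.6-fold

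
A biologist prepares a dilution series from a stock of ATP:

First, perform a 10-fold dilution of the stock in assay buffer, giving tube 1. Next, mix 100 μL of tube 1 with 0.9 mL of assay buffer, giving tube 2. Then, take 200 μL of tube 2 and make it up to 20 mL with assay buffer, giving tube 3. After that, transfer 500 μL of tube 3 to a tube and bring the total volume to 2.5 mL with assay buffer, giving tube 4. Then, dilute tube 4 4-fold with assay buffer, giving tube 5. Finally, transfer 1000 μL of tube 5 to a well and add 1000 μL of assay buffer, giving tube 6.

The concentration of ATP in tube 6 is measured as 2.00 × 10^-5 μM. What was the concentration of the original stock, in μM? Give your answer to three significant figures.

8.00 μM

Step 1: 10-fold → factor 10
Step 2: 100 μL + 0.9 mL = 1000 μL total → factor 1000/100 = 10
Step 3: 200 μL brought to 20 mL → factor 20000/200 = 100
Step 4: 500 μL brought to 2.5 mL → factor 2500/500 = 5
Step 5: 4-fold → factor 4
Step 6: 1000 μL + 1000 μL = 2000 μL total → factor 2000/1000 = 2
Overall dilution factor = 10 × 10 × 100 × 5 × 4 × 2 = 4 × 10^5
Stock = 2.00 × 10^-5 μM × 4 × 10^5 = 8.00 μM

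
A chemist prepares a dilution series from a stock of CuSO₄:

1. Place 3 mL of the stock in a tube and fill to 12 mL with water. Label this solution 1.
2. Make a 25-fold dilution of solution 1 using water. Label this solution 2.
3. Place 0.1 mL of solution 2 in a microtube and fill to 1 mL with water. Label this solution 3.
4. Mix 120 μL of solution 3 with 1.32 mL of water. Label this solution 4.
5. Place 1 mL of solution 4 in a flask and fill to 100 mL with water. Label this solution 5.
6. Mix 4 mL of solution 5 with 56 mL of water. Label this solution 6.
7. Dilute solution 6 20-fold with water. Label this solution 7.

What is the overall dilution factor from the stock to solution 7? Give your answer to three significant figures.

3.60 × 10^8

Step 1: 3 mL brought to 12 mL → factor 12/3 = 4
Step 2: 25-fold → factor 25
Step 3: 0.1 mL brought to 1 mL → factor 1/0.1 = 10
Step 4: 120 μL + 1.32 mL = 1440 μL total → factor 1440/120 = 12
Step 5: 1 mL brought to 100 mL → factor 100/1 = 100
Step 6: 4 mL + 56 mL = 60 mL total → factor 60/4 = 15
Step 7: 20-fold → factor 20
Overall dilution factor = 4 × 25 × 10 × 12 × 100 × 15 × 20 = 3.6 × 10^8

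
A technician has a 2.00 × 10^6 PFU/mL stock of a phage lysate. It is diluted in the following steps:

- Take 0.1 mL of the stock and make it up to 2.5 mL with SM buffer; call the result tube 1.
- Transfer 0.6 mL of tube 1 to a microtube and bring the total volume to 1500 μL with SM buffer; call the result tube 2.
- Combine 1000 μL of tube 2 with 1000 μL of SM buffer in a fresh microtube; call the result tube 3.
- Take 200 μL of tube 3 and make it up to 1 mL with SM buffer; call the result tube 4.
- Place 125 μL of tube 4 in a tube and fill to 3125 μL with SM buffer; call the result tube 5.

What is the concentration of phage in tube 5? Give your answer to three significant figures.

Step 1: 0.1 mL brought to 2.5 mL → factor 2.5/0.1 = 25
Step 2: 0.6 mL brought to 1500 μL → factor 1.5/0.6 = 2.5
Step 3: 1000 μL + 1000 μL = 2000 μL total → factor 2000/1000 = 2
Step 4: 200 μL brought to 1 mL → factor 1000/200 = 5
Step 5: 125 μL brought to 3125 μL → factor 3125/125 = 25
Overall dilution factor = 25 × 2.5 × 2 × 5 × 25 = 15625
Final = 2.00 × 10^6 PFU/mL / 15625 = 128 PFU/mL

128 PFU/mL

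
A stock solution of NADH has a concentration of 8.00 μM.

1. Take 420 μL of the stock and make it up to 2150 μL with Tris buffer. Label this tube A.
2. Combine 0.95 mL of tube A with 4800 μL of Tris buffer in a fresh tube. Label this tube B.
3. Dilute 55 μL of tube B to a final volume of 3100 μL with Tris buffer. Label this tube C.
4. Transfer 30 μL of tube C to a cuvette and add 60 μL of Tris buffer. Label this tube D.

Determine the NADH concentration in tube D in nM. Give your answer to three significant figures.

Step 1: 420 μL brought to 2150 μL → factor 2150/420 = 5.119
Step 2: 0.95 mL + 4800 μL = 5.75 mL total → factor 5.75/0.95 = 6.0526
Step 3: 55 μL brought to 3100 μL → factor 3100/55 = 56.364
Step 4: 30 μL + 60 μL = 90 μL total → factor 90/30 = 3
Overall dilution factor = 5.119 × 6.0526 × 56.364 × 3 = 5239.1
Final = 8.00 μM / 5239.1 = 0.001527 μM = 1.53 nM

1.53 nM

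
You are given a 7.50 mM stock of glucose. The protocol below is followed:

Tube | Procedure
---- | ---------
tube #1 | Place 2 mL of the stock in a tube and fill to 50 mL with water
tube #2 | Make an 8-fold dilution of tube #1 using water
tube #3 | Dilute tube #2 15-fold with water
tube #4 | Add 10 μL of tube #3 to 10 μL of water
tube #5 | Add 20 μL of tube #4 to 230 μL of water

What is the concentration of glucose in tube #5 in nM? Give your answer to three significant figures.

Step 1: 2 mL brought to 50 mL → factor 50/2 = 25
Step 2: 8-fold → factor 8
Step 3: 15-fold → factor 15
Step 4: 10 μL + 10 μL = 20 μL total → factor 20/10 = 2
Step 5: 20 μL + 230 μL = 250 μL total → factor 250/20 = 12.5
Overall dilution factor = 25 × 8 × 15 × 2 × 12.5 = 75000
Final = 7.50 mM / 75000 = 0.0001000 mM = 100 nM

100 nM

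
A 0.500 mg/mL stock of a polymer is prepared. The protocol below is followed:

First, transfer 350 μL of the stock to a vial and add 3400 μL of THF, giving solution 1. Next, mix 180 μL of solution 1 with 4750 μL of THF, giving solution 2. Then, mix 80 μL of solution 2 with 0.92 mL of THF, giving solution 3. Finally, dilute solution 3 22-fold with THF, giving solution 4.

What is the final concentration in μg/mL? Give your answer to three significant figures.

Step 1: 350 μL + 3400 μL = 3750 μL total → factor 3750/350 = 10.714
Step 2: 180 μL + 4750 μL = 4930 μL total → factor 4930/180 = 27.389
Step 3: 80 μL + 0.92 mL = 1000 μL total → factor 1000/80 = 12.5
Step 4: 22-fold → factor 22
Overall dilution factor = 10.714 × 27.389 × 12.5 × 22 = 80699
Final = 0.500 mg/mL / 80699 = 6.196 × 10^-6 mg/mL = 0.00620 μg/mL

0.00620 μg/mL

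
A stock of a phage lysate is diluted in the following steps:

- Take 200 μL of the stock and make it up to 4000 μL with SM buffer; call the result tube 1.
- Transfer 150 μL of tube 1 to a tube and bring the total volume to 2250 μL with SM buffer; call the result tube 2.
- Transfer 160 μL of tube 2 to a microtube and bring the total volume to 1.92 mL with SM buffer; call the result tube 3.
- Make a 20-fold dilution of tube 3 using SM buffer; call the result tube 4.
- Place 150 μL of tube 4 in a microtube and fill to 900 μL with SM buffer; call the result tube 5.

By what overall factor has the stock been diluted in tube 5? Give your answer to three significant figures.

Step 1: 200 μL brought to 4000 μL → factor 4000/200 = 20
Step 2: 150 μL brought to 2250 μL → factor 2250/150 = 15
Step 3: 160 μL brought to 1.92 mL → factor 1920/160 = 12
Step 4: 20-fold → factor 20
Step 5: 150 μL brought to 900 μL → factor 900/150 = 6
Overall dilution factor = 20 × 15 × 12 × 20 × 6 = 4.32 × 10^5

4.32 × 10^5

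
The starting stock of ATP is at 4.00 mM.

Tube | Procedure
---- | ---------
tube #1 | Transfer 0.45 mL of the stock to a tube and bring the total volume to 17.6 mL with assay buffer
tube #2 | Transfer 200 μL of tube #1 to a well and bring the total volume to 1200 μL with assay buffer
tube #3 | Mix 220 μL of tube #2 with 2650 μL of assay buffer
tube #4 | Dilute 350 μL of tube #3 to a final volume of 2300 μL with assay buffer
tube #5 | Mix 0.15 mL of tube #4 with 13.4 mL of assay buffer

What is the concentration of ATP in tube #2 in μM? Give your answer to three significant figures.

Step 1: 0.45 mL brought to 17.6 mL → factor 17.6/0.45 = 39.111
Step 2: 200 μL brought to 1200 μL → factor 1200/200 = 6
Dilution factor through tube #2 = 39.111 × 6 = 234.67
[tube #2] = 4.00 mM / 234.67 = 0.01705 mM = 17.0 μM

17.0 μM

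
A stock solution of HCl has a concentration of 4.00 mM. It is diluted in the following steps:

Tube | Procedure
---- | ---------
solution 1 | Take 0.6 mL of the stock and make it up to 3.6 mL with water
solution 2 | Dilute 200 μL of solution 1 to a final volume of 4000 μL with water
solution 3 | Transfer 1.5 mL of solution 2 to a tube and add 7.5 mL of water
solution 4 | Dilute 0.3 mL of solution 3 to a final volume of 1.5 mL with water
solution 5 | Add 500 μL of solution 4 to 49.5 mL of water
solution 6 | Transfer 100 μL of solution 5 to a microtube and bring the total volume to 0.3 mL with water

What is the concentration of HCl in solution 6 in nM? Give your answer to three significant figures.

Step 1: 0.6 mL brought to 3.6 mL → factor 3.6/0.6 = 6
Step 2: 200 μL brought to 4000 μL → factor 4000/200 = 20
Step 3: 1.5 mL + 7.5 mL = 9 mL total → factor 9/1.5 = 6
Step 4: 0.3 mL brought to 1.5 mL → factor 1.5/0.3 = 5
Step 5: 500 μL + 49.5 mL = 50000 μL total → factor 50000/500 = 100
Step 6: 100 μL brought to 0.3 mL → factor 300/100 = 3
Overall dilution factor = 6 × 20 × 6 × 5 × 100 × 3 = 1.08 × 10^6
Final = 4.00 mM / 1.08 × 10^6 = 3.704 × 10^-6 mM = 3.70 nM

3.70 nM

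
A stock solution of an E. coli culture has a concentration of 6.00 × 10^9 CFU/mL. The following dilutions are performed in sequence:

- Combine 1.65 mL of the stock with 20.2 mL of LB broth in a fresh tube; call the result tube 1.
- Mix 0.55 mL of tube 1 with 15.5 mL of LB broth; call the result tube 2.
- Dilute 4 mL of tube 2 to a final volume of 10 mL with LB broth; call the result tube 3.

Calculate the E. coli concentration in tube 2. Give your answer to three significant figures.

1.55 × 10^7 CFU/mL

Step 1: 1.65 mL + 20.2 mL = 21.85 mL total → factor 21.85/1.65 = 13.242
Step 2: 0.55 mL + 15.5 mL = 16.05 mL total → factor 16.05/0.55 = 29.182
Dilution factor through tube 2 = 13.242 × 29.182 = 386.44
[tube 2] = 6.00 × 10^9 CFU/mL / 386.44 = 1.55 × 10^7 CFU/mL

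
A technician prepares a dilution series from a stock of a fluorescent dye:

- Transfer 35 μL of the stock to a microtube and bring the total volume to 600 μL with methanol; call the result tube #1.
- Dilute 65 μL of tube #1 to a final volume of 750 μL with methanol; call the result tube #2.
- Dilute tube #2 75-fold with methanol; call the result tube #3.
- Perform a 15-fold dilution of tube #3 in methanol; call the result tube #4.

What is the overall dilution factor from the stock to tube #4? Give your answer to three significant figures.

Step 1: 35 μL brought to 600 μL → factor 600/35 = 17.143
Step 2: 65 μL brought to 750 μL → factor 750/65 = 11.538
Step 3: 75-fold → factor 75
Step 4: 15-fold → factor 15
Overall dilution factor = 17.143 × 11.538 × 75 × 15 = 2.2253 × 10^5

2.23 × 10^5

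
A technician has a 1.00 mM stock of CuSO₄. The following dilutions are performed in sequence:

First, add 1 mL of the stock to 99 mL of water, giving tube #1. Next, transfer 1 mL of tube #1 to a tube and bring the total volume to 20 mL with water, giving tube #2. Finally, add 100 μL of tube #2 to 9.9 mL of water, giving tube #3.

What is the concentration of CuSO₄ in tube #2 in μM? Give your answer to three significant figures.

Step 1: 1 mL + 99 mL = 100 mL total → factor 100/1 = 100
Step 2: 1 mL brought to 20 mL → factor 20/1 = 20
Dilution factor through tube #2 = 100 × 20 = 2000
[tube #2] = 1.00 mM / 2000 = 0.0005000 mM = 0.500 μM

0.500 μM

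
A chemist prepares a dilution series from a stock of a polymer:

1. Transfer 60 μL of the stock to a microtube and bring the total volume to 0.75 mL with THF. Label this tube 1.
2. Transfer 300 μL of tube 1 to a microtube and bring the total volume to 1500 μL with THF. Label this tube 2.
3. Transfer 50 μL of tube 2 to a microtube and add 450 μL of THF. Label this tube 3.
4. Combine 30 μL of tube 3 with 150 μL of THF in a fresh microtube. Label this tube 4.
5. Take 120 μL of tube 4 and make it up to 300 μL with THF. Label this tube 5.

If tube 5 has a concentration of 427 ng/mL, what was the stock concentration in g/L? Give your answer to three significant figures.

4.00 g/L

Step 1: 60 μL brought to 0.75 mL → factor 750/60 = 12.5
Step 2: 300 μL brought to 1500 μL → factor 1500/300 = 5
Step 3: 50 μL + 450 μL = 500 μL total → factor 500/50 = 10
Step 4: 30 μL + 150 μL = 180 μL total → factor 180/30 = 6
Step 5: 120 μL brought to 300 μL → factor 300/120 = 2.5
Overall dilution factor = 12.5 × 5 × 10 × 6 × 2.5 = 9375
Stock = 427 ng/mL × 9375 = 4.003 × 10^6 ng/mL = 4.00 g/L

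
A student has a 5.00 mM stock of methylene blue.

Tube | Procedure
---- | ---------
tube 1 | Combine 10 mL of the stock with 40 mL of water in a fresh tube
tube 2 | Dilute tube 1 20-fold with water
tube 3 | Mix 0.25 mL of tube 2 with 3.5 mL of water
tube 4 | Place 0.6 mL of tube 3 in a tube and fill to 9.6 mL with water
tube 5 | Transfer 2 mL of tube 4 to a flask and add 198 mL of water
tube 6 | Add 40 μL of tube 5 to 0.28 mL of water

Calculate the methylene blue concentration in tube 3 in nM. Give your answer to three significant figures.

3.33 × 10^3 nM

Step 1: 10 mL + 40 mL = 50 mL total → factor 50/10 = 5
Step 2: 20-fold → factor 20
Step 3: 0.25 mL + 3.5 mL = 3.75 mL total → factor 3.75/0.25 = 15
Dilution factor through tube 3 = 5 × 20 × 15 = 1500
[tube 3] = 5.00 mM / 1500 = 0.003333 mM = 3.33 × 10^3 nM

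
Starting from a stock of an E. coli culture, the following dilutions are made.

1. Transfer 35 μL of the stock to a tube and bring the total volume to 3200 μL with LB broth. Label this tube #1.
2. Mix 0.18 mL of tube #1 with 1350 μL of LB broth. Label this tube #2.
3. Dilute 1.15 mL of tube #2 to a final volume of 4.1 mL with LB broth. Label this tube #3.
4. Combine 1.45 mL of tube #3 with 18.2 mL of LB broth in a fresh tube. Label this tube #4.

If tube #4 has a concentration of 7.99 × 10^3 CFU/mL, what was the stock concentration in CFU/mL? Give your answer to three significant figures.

3.00 × 10^8 CFU/mL

Step 1: 35 μL brought to 3200 μL → factor 3200/35 = 91.429
Step 2: 0.18 mL + 1350 μL = 1.53 mL total → factor 1.53/0.18 = 8.5
Step 3: 1.15 mL brought to 4.1 mL → factor 4.1/1.15 = 3.5652
Step 4: 1.45 mL + 18.2 mL = 19.65 mL total → factor 19.65/1.45 = 13.552
Overall dilution factor = 91.429 × 8.5 × 3.5652 × 13.552 = 37548
Stock = 7.99 × 10^3 CFU/mL × 37548 = 3.00 × 10^8 CFU/mL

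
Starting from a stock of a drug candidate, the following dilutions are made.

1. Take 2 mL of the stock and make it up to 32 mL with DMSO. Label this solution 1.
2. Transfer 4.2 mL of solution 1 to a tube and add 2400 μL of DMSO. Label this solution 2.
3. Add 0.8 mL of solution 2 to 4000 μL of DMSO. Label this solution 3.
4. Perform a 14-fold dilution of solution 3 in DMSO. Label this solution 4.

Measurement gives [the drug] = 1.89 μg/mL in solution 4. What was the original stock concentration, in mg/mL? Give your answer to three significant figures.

Step 1: 2 mL brought to 32 mL → factor 32/2 = 16
Step 2: 4.2 mL + 2400 μL = 6.6 mL total → factor 6.6/4.2 = 1.5714
Step 3: 0.8 mL + 4000 μL = 4.8 mL total → factor 4.8/0.8 = 6
Step 4: 14-fold → factor 14
Overall dilution factor = 16 × 1.5714 × 6 × 14 = 2112
Stock = 1.89 μg/mL × 2112 = 3992 μg/mL = 3.99 mg/mL

3.99 mg/mL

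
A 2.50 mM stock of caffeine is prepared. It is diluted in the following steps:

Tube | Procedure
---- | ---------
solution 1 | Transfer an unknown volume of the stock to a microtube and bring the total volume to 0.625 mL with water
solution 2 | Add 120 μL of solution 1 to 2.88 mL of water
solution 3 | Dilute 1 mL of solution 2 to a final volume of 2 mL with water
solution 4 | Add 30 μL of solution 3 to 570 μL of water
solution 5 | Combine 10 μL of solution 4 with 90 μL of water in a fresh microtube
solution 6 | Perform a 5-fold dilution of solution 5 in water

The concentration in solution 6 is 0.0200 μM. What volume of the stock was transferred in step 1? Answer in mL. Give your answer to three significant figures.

0.250 mL

Step 1: v brought to 0.625 mL → factor = 0.625 mL/v
Step 2: 120 μL + 2.88 mL = 3000 μL total → factor 3000/120 = 25
Step 3: 1 mL brought to 2 mL → factor 2/1 = 2
Step 4: 30 μL + 570 μL = 600 μL total → factor 600/30 = 20
Step 5: 10 μL + 90 μL = 100 μL total → factor 100/10 = 10
Step 6: 5-fold → factor 5
Product of known-step factors = 50000
Overall factor = 2.50 mM / (0.0200 μM) = 1.25 × 10^5
Step-1 factor = 1.25 × 10^5 / 50000 = 2.5
v = 0.625 mL / 2.5 = 0.250 mL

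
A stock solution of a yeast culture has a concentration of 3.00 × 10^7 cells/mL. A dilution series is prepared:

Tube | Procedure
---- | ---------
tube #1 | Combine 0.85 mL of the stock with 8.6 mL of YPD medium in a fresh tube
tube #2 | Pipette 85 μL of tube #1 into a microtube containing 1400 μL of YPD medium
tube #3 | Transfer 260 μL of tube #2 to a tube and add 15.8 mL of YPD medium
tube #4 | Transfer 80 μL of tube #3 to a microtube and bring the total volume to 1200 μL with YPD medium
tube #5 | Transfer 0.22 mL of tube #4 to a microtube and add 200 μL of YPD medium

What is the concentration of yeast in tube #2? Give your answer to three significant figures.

1.54 × 10^5 cells/mL

Step 1: 0.85 mL + 8.6 mL = 9.45 mL total → factor 9.45/0.85 = 11.118
Step 2: 85 μL + 1400 μL = 1485 μL total → factor 1485/85 = 17.471
Dilution factor through tube #2 = 11.118 × 17.471 = 194.23
[tube #2] = 3.00 × 10^7 cells/mL / 194.23 = 1.54 × 10^5 cells/mL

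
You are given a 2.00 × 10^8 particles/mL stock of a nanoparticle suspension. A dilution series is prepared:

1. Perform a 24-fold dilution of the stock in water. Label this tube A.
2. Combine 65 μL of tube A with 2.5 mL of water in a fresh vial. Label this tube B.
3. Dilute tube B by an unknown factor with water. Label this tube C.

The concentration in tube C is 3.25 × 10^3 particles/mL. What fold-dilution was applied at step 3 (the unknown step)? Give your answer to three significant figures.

65.0-fold

Step 1: 24-fold → factor 24
Step 2: 65 μL + 2.5 mL = 2565 μL total → factor 2565/65 = 39.462
Step 3: unknown factor x
Product of known-step factors = 947.08
Overall factor = 2.00 × 10^8 particles/mL / (3.25 × 10^3 particles/mL) = 61538
x = 61538 / 947.08 = 65.0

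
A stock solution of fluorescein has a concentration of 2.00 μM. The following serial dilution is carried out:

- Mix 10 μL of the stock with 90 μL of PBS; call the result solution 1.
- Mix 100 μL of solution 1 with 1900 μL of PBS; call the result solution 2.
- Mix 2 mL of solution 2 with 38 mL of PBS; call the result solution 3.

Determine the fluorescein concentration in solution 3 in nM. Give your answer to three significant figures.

Step 1: 10 μL + 90 μL = 100 μL total → factor 100/10 = 10
Step 2: 100 μL + 1900 μL = 2000 μL total → factor 2000/100 = 20
Step 3: 2 mL + 38 mL = 40 mL total → factor 40/2 = 20
Overall dilution factor = 10 × 20 × 20 = 4000
Final = 2.00 μM / 4000 = 0.0005000 μM = 0.500 nM

0.500 nM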